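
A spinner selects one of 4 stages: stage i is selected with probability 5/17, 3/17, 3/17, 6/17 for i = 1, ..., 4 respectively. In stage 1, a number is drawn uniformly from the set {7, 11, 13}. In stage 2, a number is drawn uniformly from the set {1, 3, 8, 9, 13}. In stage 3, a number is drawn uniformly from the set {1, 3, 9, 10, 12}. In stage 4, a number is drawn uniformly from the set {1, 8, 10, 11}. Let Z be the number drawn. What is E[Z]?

2071/255

E[Z | stage 1] = (7+11+13)/3 = 31/3.
E[Z | stage 2] = (1+3+8+9+13)/5 = 34/5.
E[Z | stage 3] = (1+3+9+10+12)/5 = 7.
E[Z | stage 4] = (1+8+10+11)/4 = 15/2.
E[Z] = (5/17)·(31/3) + (3/17)·(34/5) + (3/17)·(7) + (6/17)·(15/2) = 2071/255.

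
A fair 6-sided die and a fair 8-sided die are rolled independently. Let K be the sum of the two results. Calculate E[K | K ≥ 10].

P(K ≥ 10) = 5/16.
Σ over the event: 10·5/48 + 11·1/12 + 12·1/16 + 13·1/24 + 14·1/48 = 85/24.
E[K | K ≥ 10] = (85/24) / (5/16) = 34/3.

34/3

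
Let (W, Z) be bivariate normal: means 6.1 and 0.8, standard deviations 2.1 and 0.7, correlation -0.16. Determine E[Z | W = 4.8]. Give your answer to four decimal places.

For a bivariate normal, E[Z | W=x] = μ_Z + ρ·(σ_Z/σ_W)·(x − μ_W).
E[Z | W=4.8] = 0.8 + (-0.16)·(0.7/2.1)·(4.8 − (6.1)) = 0.8 + (-0.053333)·(-1.3) = 0.8693.

0.8693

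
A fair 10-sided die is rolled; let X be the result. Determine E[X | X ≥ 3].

13/2

Given X ≥ 3, X is equally likely to be any of {3, 4, 5, 6, 7, 8, 9, 10}.
E[X | X ≥ 3] = (3 + 4 + 5 + 6 + 7 + 8 + 9 + 10) / 8 = 13/2.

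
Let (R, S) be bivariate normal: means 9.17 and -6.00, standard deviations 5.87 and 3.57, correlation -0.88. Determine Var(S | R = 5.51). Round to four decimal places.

2.8752

The conditional variance in a bivariate normal is σ_S²(1 − ρ²), independent of x.
Var(S | R=5.51) = (3.57)²·(1 − (-0.88)²) = 12.7449·0.2256 = 2.8752.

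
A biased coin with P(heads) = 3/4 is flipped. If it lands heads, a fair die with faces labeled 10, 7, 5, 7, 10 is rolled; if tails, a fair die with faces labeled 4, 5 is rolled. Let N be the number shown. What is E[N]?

E[N | heads] = (10+7+5+7+10)/5 = 39/5.
E[N | tails] = (4+5)/2 = 9/2.
E[N] = (3/4)·(39/5) + (1/4)·(9/2) = 279/40.

279/40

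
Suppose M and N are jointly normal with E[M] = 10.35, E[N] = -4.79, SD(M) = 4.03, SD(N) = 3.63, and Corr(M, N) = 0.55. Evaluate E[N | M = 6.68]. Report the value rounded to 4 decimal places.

E[N | M=x] = μ_N + ρ(σ_N/σ_M)(x − μ_M) for jointly normal variables.
E[N | M=6.68] = -4.79 + (0.55)·(3.63/4.03)·(6.68 − (10.35)) = -4.79 + (0.49541)·(-3.67) = -6.6082.

-6.6082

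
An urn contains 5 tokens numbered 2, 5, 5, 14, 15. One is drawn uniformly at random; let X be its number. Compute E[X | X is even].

8

P(X is even) = 2/5.
Σ over the event: 2·1/5 + 14·1/5 = 16/5.
E[X | X is even] = (16/5) / (2/5) = 8.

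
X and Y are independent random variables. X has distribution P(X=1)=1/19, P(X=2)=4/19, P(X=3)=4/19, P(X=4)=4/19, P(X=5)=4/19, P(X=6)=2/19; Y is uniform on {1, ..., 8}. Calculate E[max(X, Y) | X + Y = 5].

44/13

P(X + Y = 5) = 13/152.
Summing max(X,Y)·P(x,y) over outcomes with X + Y = 5 gives 11/38.
E[max(X, Y) | X + Y = 5] = (11/38) / (13/152) = 44/13.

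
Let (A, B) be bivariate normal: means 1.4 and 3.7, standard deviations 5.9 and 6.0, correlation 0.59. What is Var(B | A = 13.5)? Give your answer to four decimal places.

23.4684

The conditional variance in a bivariate normal is σ_B²(1 − ρ²), independent of x.
Var(B | A=13.5) = (6.0)²·(1 − (0.59)²) = 36·0.6519 = 23.4684.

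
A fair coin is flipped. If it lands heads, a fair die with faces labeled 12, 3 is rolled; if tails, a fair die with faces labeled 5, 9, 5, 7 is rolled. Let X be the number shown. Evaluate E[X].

7

E[X | heads] = (12+3)/2 = 15/2.
E[X | tails] = (5+9+5+7)/4 = 13/2.
E[X] = (1/2)·(15/2) + (1/2)·(13/2) = 7.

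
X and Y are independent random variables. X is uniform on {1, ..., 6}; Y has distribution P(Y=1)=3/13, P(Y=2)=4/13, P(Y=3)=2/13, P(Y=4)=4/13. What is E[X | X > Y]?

206/45

P(X > Y) = 15/26.
Summing X·P(x,y) over outcomes with X > Y gives 103/39.
E[X | X > Y] = (103/39) / (15/26) = 206/45.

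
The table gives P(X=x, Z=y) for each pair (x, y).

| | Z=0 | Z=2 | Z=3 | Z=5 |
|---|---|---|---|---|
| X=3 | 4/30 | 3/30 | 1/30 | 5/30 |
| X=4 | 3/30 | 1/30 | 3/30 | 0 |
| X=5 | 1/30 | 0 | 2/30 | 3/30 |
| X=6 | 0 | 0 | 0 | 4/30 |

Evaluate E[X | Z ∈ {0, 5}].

P(Z ∈ {0, 5}) = 2/3.
Σ X·P over the event = 3·(4/30) + 3·(5/30) + 4·(3/30) + 5·(1/30) + 5·(3/30) + 6·(4/30) = 83/30.
E[X | Z ∈ {0, 5}] = (83/30) / (2/3) = 83/20.

83/20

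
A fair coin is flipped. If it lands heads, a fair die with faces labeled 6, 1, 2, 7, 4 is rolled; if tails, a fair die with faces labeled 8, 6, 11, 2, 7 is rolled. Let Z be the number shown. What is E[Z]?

E[Z | heads] = (6+1+2+7+4)/5 = 4.
E[Z | tails] = (8+6+11+2+7)/5 = 34/5.
By the law of total expectation,
E[Z] = (1/2)·(4) + (1/2)·(34/5) = 27/5.

27/5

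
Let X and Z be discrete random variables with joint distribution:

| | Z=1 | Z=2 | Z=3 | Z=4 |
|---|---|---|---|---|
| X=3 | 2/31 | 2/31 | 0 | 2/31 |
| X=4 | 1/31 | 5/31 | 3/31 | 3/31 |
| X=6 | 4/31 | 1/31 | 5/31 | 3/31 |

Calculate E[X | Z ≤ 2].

22/5

P(Z ≤ 2) = 15/31.
Σ X·P over the event = 3·(2/31) + 3·(2/31) + 4·(1/31) + 4·(5/31) + 6·(4/31) + 6·(1/31) = 66/31.
E[X | Z ≤ 2] = (66/31) / (15/31) = 22/5.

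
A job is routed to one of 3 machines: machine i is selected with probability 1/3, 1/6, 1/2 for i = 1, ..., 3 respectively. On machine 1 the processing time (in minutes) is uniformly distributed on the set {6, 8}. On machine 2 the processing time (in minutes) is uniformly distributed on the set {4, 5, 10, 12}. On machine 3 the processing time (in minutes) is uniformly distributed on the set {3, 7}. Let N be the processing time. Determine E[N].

E[N | machine 1] = (6+8)/2 = 7.
E[N | machine 2] = (4+5+10+12)/4 = 31/4.
E[N | machine 3] = (3+7)/2 = 5.
E[N] = (1/3)·(7) + (1/6)·(31/4) + (1/2)·(5) = 49/8.

49/8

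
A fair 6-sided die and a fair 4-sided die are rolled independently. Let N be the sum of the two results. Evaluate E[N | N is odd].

P(N is odd) = 1/2.
Σ over the event: 3·1/12 + 5·1/6 + 7·1/6 + 9·1/12 = 3.
E[N | N is odd] = (3) / (1/2) = 6.

6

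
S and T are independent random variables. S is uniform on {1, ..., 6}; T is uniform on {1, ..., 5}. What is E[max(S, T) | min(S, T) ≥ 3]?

29/6

P(min(S, T) ≥ 3) = 2/5.
Summing max(S,T)·P(x,y) over outcomes with min(S, T) ≥ 3 gives 29/15.
E[max(S, T) | min(S, T) ≥ 3] = (29/15) / (2/5) = 29/6.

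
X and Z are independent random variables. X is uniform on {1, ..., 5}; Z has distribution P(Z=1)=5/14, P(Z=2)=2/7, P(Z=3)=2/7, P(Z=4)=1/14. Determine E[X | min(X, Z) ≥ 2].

P(min(X, Z) ≥ 2) = 18/35.
Summing X·P(x,y) over outcomes with min(X, Z) ≥ 2 gives 9/5.
E[X | min(X, Z) ≥ 2] = (9/5) / (18/35) = 7/2.

7/2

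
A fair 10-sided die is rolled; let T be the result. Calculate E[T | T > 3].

Given T > 3, T is equally likely to be any of {4, 5, 6, 7, 8, 9, 10}.
E[T | T > 3] = (4 + 5 + 6 + 7 + 8 + 9 + 10) / 7 = 7.

7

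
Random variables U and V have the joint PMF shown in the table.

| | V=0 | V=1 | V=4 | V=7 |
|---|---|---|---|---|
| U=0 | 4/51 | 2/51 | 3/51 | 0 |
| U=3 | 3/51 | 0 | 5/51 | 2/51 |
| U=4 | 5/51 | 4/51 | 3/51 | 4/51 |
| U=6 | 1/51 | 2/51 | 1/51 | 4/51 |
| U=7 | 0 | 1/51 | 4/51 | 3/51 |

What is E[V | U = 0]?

14/9

P(U = 0) = 3/17.
Σ V·P over the event = 0·(4/51) + 1·(2/51) + 4·(3/51) = 14/51.
E[V | U = 0] = (14/51) / (3/17) = 14/9.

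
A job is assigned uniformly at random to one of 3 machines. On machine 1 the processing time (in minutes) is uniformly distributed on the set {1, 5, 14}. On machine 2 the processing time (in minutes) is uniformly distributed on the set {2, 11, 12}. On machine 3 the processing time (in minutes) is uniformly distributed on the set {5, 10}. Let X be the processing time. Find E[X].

E[X | machine 1] = (1+5+14)/3 = 20/3.
E[X | machine 2] = (2+11+12)/3 = 25/3.
E[X | machine 3] = (5+10)/2 = 15/2.
E[X] = (1/3)·(20/3) + (1/3)·(25/3) + (1/3)·(15/2) = 15/2.

15/2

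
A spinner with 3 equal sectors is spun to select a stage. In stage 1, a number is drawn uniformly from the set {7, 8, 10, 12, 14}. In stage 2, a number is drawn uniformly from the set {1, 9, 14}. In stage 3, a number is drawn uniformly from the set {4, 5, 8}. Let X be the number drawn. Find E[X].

358/45

E[X | stage 1] = (7+8+10+12+14)/5 = 51/5.
E[X | stage 2] = (1+9+14)/3 = 8.
E[X | stage 3] = (4+5+8)/3 = 17/3.
E[X] = (1/3)·(51/5) + (1/3)·(8) + (1/3)·(17/3) = 358/45.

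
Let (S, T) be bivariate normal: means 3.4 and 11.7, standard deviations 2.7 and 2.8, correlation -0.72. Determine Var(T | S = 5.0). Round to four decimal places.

The conditional variance in a bivariate normal is σ_T²(1 − ρ²), independent of x.
Var(T | S=5.0) = (2.8)²·(1 − (-0.72)²) = 7.84·0.4816 = 3.7757.

3.7757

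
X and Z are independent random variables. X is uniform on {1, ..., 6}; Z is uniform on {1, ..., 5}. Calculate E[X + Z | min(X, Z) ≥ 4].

19/2

P(min(X, Z) ≥ 4) = 1/5.
Summing (X+Z)·P(x,y) over outcomes with min(X, Z) ≥ 4 gives 19/10.
E[X + Z | min(X, Z) ≥ 4] = (19/10) / (1/5) = 19/2.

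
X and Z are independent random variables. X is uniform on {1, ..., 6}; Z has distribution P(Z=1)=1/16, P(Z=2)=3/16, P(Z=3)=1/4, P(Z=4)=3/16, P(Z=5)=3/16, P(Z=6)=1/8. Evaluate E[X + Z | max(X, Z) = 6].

122/13

P(max(X, Z) = 6) = 13/48.
Summing (X+Z)·P(x,y) over outcomes with max(X, Z) = 6 gives 61/24.
E[X + Z | max(X, Z) = 6] = (61/24) / (13/48) = 122/13.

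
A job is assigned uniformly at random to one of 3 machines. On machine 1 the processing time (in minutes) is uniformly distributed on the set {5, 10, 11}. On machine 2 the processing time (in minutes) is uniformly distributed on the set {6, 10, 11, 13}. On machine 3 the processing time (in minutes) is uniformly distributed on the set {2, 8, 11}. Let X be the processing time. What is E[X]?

E[X | machine 1] = (5+10+11)/3 = 26/3.
E[X | machine 2] = (6+10+11+13)/4 = 10.
E[X | machine 3] = (2+8+11)/3 = 7.
E[X] = (1/3)·(26/3) + (1/3)·(10) + (1/3)·(7) = 77/9.

77/9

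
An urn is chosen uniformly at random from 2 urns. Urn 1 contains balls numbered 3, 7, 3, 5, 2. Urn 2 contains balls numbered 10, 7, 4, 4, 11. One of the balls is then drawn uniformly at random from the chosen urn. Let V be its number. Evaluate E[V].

28/5

E[V | urn 1] = (3+7+3+5+2)/5 = 4.
E[V | urn 2] = (10+7+4+4+11)/5 = 36/5.
By the law of total expectation,
E[V] = (1/2)·(4) + (1/2)·(36/5) = 28/5.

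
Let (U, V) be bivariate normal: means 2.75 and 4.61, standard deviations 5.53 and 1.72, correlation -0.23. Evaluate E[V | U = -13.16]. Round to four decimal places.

5.7482

E[V | U=x] = μ_V + ρ(σ_V/σ_U)(x − μ_U) for jointly normal variables.
E[V | U=-13.16] = 4.61 + (-0.23)·(1.72/5.53)·(-13.16 − (2.75)) = 4.61 + (-0.071537)·(-15.91) = 5.7482.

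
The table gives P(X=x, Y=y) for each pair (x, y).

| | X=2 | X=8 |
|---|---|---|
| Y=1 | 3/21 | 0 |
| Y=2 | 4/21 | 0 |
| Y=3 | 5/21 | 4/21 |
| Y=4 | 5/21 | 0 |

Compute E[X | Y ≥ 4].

P(Y ≥ 4) = 5/21.
Σ X·P over the event = 2·(5/21) = 10/21.
E[X | Y ≥ 4] = (10/21) / (5/21) = 2.

2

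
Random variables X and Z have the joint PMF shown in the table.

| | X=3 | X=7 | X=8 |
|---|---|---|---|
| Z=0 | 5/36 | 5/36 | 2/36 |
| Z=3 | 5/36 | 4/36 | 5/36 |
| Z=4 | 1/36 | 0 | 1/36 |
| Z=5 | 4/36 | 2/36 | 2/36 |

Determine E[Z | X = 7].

P(X = 7) = 11/36.
Σ Z·P over the event = 0·(5/36) + 3·(4/36) + 5·(2/36) = 11/18.
E[Z | X = 7] = (11/18) / (11/36) = 2.

2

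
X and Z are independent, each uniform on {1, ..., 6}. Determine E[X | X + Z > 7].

P(X + Z > 7) = 5/12.
Summing X·P(x,y) over outcomes with X + Z > 7 gives 35/18.
E[X | X + Z > 7] = (35/18) / (5/12) = 14/3.

14/3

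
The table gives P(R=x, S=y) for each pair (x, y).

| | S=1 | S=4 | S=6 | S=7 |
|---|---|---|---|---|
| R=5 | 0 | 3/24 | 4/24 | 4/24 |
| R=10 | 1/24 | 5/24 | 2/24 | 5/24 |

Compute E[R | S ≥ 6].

22/3

P(S ≥ 6) = 5/8.
Σ R·P over the event = 5·(4/24) + 5·(4/24) + 10·(2/24) + 10·(5/24) = 55/12.
E[R | S ≥ 6] = (55/12) / (5/8) = 22/3.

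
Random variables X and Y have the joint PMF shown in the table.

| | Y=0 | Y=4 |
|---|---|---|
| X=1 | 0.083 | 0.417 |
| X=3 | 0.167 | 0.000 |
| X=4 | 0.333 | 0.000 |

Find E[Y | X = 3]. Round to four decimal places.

0.0000

P(X = 3) = 0.167.
Σ Y·P over the event = 0·(0.167) = 0.000.
E[Y | X = 3] = (0.000) / (0.167) = 0.0000.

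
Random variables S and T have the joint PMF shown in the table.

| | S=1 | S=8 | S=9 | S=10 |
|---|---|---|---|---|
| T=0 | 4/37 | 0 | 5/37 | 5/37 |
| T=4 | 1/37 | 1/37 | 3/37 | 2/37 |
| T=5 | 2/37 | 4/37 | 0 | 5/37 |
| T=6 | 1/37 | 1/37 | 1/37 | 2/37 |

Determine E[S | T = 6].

38/5

P(T = 6) = 5/37.
Σ S·P over the event = 1·(1/37) + 8·(1/37) + 9·(1/37) + 10·(2/37) = 38/37.
E[S | T = 6] = (38/37) / (5/37) = 38/5.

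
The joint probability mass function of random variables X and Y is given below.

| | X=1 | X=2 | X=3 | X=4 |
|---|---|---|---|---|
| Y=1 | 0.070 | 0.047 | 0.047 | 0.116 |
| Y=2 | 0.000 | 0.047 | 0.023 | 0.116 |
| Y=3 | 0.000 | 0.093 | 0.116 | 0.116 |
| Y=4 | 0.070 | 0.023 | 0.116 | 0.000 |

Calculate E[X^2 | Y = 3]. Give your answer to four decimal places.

10.0677

P(Y = 3) = 0.325.
Σ X^2·P over the event = 4·(0.093) + 9·(0.116) + 16·(0.116) = 3.272.
E[X^2 | Y = 3] = (3.272) / (0.325) = 10.0677.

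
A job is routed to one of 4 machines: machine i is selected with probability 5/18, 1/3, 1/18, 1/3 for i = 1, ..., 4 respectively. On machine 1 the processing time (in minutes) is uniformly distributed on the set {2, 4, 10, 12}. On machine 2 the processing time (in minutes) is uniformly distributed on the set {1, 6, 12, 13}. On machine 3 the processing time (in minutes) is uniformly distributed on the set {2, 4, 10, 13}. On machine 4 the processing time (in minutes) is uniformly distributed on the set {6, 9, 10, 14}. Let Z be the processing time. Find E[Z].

E[Z | machine 1] = (2+4+10+12)/4 = 7.
E[Z | machine 2] = (1+6+12+13)/4 = 8.
E[Z | machine 3] = (2+4+10+13)/4 = 29/4.
E[Z | machine 4] = (6+9+10+14)/4 = 39/4.
By the law of total expectation,
E[Z] = (5/18)·(7) + (1/3)·(8) + (1/18)·(29/4) + (1/3)·(39/4) = 595/72.

595/72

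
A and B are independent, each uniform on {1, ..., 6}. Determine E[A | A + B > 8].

5

Outcomes with A + B > 8: (3,6), (4,5), (4,6), (5,4), (5,5), (5,6), (6,3), (6,4), (6,5), (6,6), each with probability 1/36.
E[A | A + B > 8] = (3 + 4 + 4 + 5 + 5 + 5 + 6 + 6 + 6 + 6) / 10 = 5.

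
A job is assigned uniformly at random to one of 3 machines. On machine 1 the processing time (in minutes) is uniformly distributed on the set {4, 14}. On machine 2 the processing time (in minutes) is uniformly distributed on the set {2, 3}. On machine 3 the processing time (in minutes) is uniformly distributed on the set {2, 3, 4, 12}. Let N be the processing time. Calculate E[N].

E[N | machine 1] = (4+14)/2 = 9.
E[N | machine 2] = (2+3)/2 = 5/2.
E[N | machine 3] = (2+3+4+12)/4 = 21/4.
By the law of total expectation,
E[N] = (1/3)·(9) + (1/3)·(5/2) + (1/3)·(21/4) = 67/12.

67/12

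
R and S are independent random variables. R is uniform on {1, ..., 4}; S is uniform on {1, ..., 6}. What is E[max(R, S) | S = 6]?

Outcomes with S = 6: (1,6), (2,6), (3,6), (4,6), each with probability 1/24.
E[max(R, S) | S = 6] = (6 + 6 + 6 + 6) / 4 = 6.

6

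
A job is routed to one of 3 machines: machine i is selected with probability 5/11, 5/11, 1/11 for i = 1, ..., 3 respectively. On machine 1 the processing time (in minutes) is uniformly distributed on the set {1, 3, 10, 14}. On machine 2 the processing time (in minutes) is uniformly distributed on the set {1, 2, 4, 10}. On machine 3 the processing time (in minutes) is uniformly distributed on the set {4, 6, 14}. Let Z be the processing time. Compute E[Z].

257/44

E[Z | machine 1] = (1+3+10+14)/4 = 7.
E[Z | machine 2] = (1+2+4+10)/4 = 17/4.
E[Z | machine 3] = (4+6+14)/3 = 8.
By the law of total expectation,
E[Z] = (5/11)·(7) + (5/11)·(17/4) + (1/11)·(8) = 257/44.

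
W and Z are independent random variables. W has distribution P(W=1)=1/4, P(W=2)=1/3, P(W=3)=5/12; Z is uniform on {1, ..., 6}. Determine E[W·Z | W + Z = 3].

P(W + Z = 3) = 7/72.
Summing WZ·P(x,y) over outcomes with W + Z = 3 gives 7/36.
E[W·Z | W + Z = 3] = (7/36) / (7/72) = 2.

2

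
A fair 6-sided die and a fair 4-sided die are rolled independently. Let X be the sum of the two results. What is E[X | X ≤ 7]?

46/9

P(X ≤ 7) = 3/4.
Σ over the event: 2·1/24 + 3·1/12 + 4·1/8 + 5·1/6 + 6·1/6 + 7·1/6 = 23/6.
E[X | X ≤ 7] = (23/6) / (3/4) = 46/9.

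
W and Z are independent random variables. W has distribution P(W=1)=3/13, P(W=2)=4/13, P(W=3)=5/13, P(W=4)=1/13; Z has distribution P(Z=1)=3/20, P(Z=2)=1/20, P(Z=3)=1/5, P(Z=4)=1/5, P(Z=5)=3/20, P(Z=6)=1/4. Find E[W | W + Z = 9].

P(W + Z = 9) = 7/65.
Summing W·P(x,y) over outcomes with W + Z = 9 gives 87/260.
E[W | W + Z = 9] = (87/260) / (7/65) = 87/28.

87/28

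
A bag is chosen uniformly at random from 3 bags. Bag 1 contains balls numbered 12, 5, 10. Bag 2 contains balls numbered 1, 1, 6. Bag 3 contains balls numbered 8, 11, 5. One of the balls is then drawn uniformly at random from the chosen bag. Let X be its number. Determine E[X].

E[X | bag 1] = (12+5+10)/3 = 9.
E[X | bag 2] = (1+1+6)/3 = 8/3.
E[X | bag 3] = (8+11+5)/3 = 8.
By the law of total expectation,
E[X] = (1/3)·(9) + (1/3)·(8/3) + (1/3)·(8) = 59/9.

59/9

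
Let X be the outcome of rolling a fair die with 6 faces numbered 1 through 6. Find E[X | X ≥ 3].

9/2

Given X ≥ 3, X is equally likely to be any of {3, 4, 5, 6}.
E[X | X ≥ 3] = (3 + 4 + 5 + 6) / 4 = 9/2.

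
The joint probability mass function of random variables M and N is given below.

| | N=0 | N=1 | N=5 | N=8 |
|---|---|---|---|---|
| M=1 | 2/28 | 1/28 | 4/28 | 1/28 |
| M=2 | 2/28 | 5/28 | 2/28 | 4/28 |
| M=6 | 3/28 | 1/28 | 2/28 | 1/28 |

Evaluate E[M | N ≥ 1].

52/21

P(N ≥ 1) = 3/4.
Summing M·P(M=x,N=y) over the conditioning event gives 13/7.
E[M | N ≥ 1] = (13/7) / (3/4) = 52/21.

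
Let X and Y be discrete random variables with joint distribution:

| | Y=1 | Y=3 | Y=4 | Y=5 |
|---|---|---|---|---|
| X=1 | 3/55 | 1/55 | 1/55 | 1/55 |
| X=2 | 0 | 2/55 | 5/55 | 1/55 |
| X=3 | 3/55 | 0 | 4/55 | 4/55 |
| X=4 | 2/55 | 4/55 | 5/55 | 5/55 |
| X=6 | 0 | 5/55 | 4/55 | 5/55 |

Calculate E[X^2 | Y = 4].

281/19

P(Y = 4) = 19/55.
Σ X^2·P over the event = 1·(1/55) + 4·(5/55) + 9·(4/55) + 16·(5/55) + 36·(4/55) = 281/55.
E[X^2 | Y = 4] = (281/55) / (19/55) = 281/19.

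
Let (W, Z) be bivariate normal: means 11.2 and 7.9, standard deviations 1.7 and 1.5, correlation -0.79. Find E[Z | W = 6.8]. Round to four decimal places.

For a bivariate normal, E[Z | W=x] = μ_Z + ρ·(σ_Z/σ_W)·(x − μ_W).
E[Z | W=6.8] = 7.9 + (-0.79)·(1.5/1.7)·(6.8 − (11.2)) = 7.9 + (-0.69706)·(-4.4) = 10.9671.

10.9671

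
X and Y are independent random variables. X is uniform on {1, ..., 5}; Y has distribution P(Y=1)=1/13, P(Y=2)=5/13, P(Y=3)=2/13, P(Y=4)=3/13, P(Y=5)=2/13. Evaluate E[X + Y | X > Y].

P(X > Y) = 2/5.
Summing (X+Y)·P(x,y) over outcomes with X > Y gives 33/13.
E[X + Y | X > Y] = (33/13) / (2/5) = 165/26.

165/26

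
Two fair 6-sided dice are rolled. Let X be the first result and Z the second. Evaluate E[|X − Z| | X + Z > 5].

28/13

P(X + Z > 5) = 13/18.
Summing |X−Z|·P(x,y) over outcomes with X + Z > 5 gives 14/9.
E[|X − Z| | X + Z > 5] = (14/9) / (13/18) = 28/13.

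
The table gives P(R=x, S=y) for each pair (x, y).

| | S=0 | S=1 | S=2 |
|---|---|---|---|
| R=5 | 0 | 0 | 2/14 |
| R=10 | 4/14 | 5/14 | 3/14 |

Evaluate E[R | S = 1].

10

P(S = 1) = 5/14.
Σ R·P over the event = 10·(5/14) = 25/7.
E[R | S = 1] = (25/7) / (5/14) = 10.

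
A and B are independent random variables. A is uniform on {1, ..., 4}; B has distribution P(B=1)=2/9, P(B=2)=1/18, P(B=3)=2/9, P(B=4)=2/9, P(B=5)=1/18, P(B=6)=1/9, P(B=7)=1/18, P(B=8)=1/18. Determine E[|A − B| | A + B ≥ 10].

26/7

P(A + B ≥ 10) = 7/72.
Summing |A−B|·P(x,y) over outcomes with A + B ≥ 10 gives 13/36.
E[|A − B| | A + B ≥ 10] = (13/36) / (7/72) = 26/7.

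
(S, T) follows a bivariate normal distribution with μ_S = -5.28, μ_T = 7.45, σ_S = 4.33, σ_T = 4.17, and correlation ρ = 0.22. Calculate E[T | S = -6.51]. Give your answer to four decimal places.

7.1894

The regression of T on S has slope ρ·σ_T/σ_S and passes through (μ_S, μ_T).
E[T | S=-6.51] = 7.45 + (0.22)·(4.17/4.33)·(-6.51 − (-5.28)) = 7.45 + (0.21187)·(-1.23) = 7.1894.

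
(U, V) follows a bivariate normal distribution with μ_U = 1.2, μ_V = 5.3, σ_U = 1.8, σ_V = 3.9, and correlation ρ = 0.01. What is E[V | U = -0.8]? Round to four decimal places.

5.2567

For a bivariate normal, E[V | U=x] = μ_V + ρ·(σ_V/σ_U)·(x − μ_U).
E[V | U=-0.8] = 5.3 + (0.01)·(3.9/1.8)·(-0.8 − (1.2)) = 5.3 + (0.021667)·(-2) = 5.2567.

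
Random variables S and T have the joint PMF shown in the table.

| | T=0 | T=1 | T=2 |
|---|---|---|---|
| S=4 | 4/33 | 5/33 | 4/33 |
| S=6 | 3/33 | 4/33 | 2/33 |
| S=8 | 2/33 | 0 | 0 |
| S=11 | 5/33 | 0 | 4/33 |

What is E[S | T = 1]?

P(T = 1) = 3/11.
Σ S·P over the event = 4·(5/33) + 6·(4/33) = 4/3.
E[S | T = 1] = (4/3) / (3/11) = 44/9.

44/9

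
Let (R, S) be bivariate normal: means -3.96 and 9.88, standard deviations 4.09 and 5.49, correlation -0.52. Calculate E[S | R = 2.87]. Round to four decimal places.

For a bivariate normal, E[S | R=x] = μ_S + ρ·(σ_S/σ_R)·(x − μ_R).
E[S | R=2.87] = 9.88 + (-0.52)·(5.49/4.09)·(2.87 − (-3.96)) = 9.88 + (-0.698)·(6.83) = 5.1127.

5.1127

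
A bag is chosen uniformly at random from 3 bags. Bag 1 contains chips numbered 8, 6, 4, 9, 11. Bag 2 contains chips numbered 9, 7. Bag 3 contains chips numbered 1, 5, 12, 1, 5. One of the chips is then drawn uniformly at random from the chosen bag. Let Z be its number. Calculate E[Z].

34/5

E[Z | bag 1] = (8+6+4+9+11)/5 = 38/5.
E[Z | bag 2] = (9+7)/2 = 8.
E[Z | bag 3] = (1+5+12+1+5)/5 = 24/5.
By the law of total expectation,
E[Z] = (1/3)·(38/5) + (1/3)·(8) + (1/3)·(24/5) = 34/5.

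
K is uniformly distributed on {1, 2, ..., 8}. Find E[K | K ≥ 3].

11/2

Given K ≥ 3, K is equally likely to be any of {3, 4, 5, 6, 7, 8}.
E[K | K ≥ 3] = (3 + 4 + 5 + 6 + 7 + 8) / 6 = 11/2.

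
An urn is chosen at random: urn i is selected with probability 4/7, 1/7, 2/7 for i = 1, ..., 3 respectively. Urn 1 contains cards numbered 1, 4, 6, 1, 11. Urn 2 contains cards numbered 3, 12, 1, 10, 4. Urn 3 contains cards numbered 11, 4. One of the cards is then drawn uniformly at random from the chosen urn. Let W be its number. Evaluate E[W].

197/35

E[W | urn 1] = (1+4+6+1+11)/5 = 23/5.
E[W | urn 2] = (3+12+1+10+4)/5 = 6.
E[W | urn 3] = (11+4)/2 = 15/2.
E[W] = (4/7)·(23/5) + (1/7)·(6) + (2/7)·(15/2) = 197/35.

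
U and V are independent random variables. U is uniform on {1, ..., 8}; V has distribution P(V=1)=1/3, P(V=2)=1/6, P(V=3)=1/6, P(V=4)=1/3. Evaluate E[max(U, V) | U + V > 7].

P(U + V > 7) = 7/16.
Summing max(U,V)·P(x,y) over outcomes with U + V > 7 gives 137/48.
E[max(U, V) | U + V > 7] = (137/48) / (7/16) = 137/21.

137/21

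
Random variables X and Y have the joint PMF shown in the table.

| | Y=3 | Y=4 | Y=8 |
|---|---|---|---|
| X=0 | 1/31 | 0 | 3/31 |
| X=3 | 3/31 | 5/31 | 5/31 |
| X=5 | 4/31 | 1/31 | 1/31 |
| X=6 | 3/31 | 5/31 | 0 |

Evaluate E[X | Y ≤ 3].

47/11

P(Y ≤ 3) = 11/31.
Σ X·P over the event = 0·(1/31) + 3·(3/31) + 5·(4/31) + 6·(3/31) = 47/31.
E[X | Y ≤ 3] = (47/31) / (11/31) = 47/11.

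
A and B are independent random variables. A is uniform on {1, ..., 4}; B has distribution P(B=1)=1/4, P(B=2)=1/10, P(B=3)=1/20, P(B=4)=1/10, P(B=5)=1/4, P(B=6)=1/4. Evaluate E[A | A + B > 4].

P(A + B > 4) = 3/4.
Summing A·P(x,y) over outcomes with A + B > 4 gives 163/80.
E[A | A + B > 4] = (163/80) / (3/4) = 163/60.

163/60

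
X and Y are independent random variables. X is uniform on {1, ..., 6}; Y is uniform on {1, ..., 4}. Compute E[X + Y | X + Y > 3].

P(X + Y > 3) = 7/8.
Summing (X+Y)·P(x,y) over outcomes with X + Y > 3 gives 17/3.
E[X + Y | X + Y > 3] = (17/3) / (7/8) = 136/21.

136/21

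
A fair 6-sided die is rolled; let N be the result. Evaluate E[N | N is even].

4

Given N is even, N is equally likely to be any of {2, 4, 6}.
E[N | N is even] = (2 + 4 + 6) / 3 = 4.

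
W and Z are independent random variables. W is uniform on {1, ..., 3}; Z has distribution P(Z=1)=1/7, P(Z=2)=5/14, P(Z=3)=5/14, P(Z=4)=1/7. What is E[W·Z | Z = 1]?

P(Z = 1) = 1/7.
Summing WZ·P(x,y) over outcomes with Z = 1 gives 2/7.
E[W·Z | Z = 1] = (2/7) / (1/7) = 2.

2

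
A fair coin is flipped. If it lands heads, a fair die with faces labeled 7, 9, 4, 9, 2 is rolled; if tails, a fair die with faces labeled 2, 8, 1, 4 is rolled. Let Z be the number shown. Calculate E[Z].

199/40

E[Z | heads] = (7+9+4+9+2)/5 = 31/5.
E[Z | tails] = (2+8+1+4)/4 = 15/4.
By the law of total expectation,
E[Z] = (1/2)·(31/5) + (1/2)·(15/4) = 199/40.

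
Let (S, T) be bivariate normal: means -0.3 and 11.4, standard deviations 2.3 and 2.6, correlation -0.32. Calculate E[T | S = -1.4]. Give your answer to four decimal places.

The regression of T on S has slope ρ·σ_T/σ_S and passes through (μ_S, μ_T).
E[T | S=-1.4] = 11.4 + (-0.32)·(2.6/2.3)·(-1.4 − (-0.3)) = 11.4 + (-0.36174)·(-1.1) = 11.7979.

11.7979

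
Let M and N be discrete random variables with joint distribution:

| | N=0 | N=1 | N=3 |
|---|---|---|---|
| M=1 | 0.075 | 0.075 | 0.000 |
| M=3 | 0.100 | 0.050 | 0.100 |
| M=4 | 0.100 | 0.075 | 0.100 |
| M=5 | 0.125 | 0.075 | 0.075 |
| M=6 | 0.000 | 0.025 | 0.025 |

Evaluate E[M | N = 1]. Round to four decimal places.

P(N = 1) = 0.300.
Summing M·P(M=x,N=y) over the conditioning event gives 1.050.
E[M | N = 1] = (1.050) / (0.300) = 3.5000.

3.5000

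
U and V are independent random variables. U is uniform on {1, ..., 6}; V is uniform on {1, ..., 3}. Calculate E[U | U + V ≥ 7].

Outcomes with U + V ≥ 7: (4,3), (5,2), (5,3), (6,1), (6,2), (6,3), each with probability 1/18.
E[U | U + V ≥ 7] = (4 + 5 + 5 + 6 + 6 + 6) / 6 = 16/3.

16/3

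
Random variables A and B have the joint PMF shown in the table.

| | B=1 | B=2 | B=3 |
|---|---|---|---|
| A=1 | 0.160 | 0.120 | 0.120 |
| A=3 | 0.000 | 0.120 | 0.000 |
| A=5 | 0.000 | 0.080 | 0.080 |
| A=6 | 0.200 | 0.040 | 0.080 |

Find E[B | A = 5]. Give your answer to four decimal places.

2.5000

P(A = 5) = 0.160.
Σ B·P over the event = 2·(0.080) + 3·(0.080) = 0.400.
E[B | A = 5] = (0.400) / (0.160) = 2.5000.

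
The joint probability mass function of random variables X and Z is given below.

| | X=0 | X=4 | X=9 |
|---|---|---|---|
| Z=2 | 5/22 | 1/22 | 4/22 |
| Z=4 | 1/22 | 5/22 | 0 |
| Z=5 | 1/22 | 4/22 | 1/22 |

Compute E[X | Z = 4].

10/3

P(Z = 4) = 3/11.
Σ X·P over the event = 0·(1/22) + 4·(5/22) = 10/11.
E[X | Z = 4] = (10/11) / (3/11) = 10/3.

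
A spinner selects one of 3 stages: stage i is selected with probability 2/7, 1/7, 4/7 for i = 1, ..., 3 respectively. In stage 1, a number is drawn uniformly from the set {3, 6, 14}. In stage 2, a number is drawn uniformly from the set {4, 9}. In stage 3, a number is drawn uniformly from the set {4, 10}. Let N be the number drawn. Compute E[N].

E[N | stage 1] = (3+6+14)/3 = 23/3.
E[N | stage 2] = (4+9)/2 = 13/2.
E[N | stage 3] = (4+10)/2 = 7.
E[N] = (2/7)·(23/3) + (1/7)·(13/2) + (4/7)·(7) = 299/42.

299/42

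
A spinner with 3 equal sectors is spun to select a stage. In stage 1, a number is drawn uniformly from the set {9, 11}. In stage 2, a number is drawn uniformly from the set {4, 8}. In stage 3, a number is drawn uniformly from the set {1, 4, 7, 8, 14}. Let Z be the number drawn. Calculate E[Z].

38/5

E[Z | stage 1] = (9+11)/2 = 10.
E[Z | stage 2] = (4+8)/2 = 6.
E[Z | stage 3] = (1+4+7+8+14)/5 = 34/5.
By the law of total expectation,
E[Z] = (1/3)·(10) + (1/3)·(6) + (1/3)·(34/5) = 38/5.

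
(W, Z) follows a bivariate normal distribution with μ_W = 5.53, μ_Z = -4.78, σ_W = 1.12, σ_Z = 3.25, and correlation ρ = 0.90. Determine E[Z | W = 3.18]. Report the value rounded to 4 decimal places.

For a bivariate normal, E[Z | W=x] = μ_Z + ρ·(σ_Z/σ_W)·(x − μ_W).
E[Z | W=3.18] = -4.78 + (0.90)·(3.25/1.12)·(3.18 − (5.53)) = -4.78 + (2.6116)·(-2.35) = -10.9173.

-10.9173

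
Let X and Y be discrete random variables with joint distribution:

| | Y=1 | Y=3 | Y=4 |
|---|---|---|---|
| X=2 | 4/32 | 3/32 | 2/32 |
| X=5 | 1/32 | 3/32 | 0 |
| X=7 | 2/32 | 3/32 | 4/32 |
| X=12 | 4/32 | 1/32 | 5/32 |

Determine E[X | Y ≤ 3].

43/7

P(Y ≤ 3) = 21/32.
Σ X·P over the event = 2·(4/32) + 2·(3/32) + 5·(1/32) + 5·(3/32) + 7·(2/32) + 7·(3/32) + 12·(4/32) + 12·(1/32) = 129/32.
E[X | Y ≤ 3] = (129/32) / (21/32) = 43/7.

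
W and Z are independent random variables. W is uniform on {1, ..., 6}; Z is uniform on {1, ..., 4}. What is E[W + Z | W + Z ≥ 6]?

52/7

P(W + Z ≥ 6) = 7/12.
Summing (W+Z)·P(x,y) over outcomes with W + Z ≥ 6 gives 13/3.
E[W + Z | W + Z ≥ 6] = (13/3) / (7/12) = 52/7.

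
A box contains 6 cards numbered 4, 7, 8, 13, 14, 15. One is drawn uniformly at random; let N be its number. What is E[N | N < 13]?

P(N < 13) = 1/2.
Σ over the event: 4·1/6 + 7·1/6 + 8·1/6 = 19/6.
E[N | N < 13] = (19/6) / (1/2) = 19/3.

19/3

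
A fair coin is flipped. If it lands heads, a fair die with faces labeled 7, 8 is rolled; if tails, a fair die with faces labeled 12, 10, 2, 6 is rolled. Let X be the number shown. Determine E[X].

15/2

E[X | heads] = (7+8)/2 = 15/2.
E[X | tails] = (12+10+2+6)/4 = 15/2.
By the law of total expectation,
E[X] = (1/2)·(15/2) + (1/2)·(15/2) = 15/2.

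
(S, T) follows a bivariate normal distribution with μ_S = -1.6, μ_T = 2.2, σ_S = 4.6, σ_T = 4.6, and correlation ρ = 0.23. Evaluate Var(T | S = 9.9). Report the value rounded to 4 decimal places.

20.0406

Var(T | S=x) = (1 − ρ²)·σ_T².
Var(T | S=9.9) = (4.6)²·(1 − (0.23)²) = 21.16·0.9471 = 20.0406.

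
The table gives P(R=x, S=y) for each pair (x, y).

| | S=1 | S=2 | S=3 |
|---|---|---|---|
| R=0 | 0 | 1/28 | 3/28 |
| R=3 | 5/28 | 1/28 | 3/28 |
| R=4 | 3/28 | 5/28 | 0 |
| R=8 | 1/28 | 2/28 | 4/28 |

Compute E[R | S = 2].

13/3

P(S = 2) = 9/28.
Σ R·P over the event = 0·(1/28) + 3·(1/28) + 4·(5/28) + 8·(2/28) = 39/28.
E[R | S = 2] = (39/28) / (9/28) = 13/3.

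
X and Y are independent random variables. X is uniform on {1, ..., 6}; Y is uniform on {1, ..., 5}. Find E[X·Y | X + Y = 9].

Outcomes with X + Y = 9: (4,5), (5,4), (6,3), each with probability 1/30.
E[X·Y | X + Y = 9] = (20 + 20 + 18) / 3 = 58/3.

58/3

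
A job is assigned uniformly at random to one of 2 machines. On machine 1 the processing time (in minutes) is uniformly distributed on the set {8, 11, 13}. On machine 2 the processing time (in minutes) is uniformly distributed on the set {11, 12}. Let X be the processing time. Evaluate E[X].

133/12

E[X | machine 1] = (8+11+13)/3 = 32/3.
E[X | machine 2] = (11+12)/2 = 23/2.
E[X] = (1/2)·(32/3) + (1/2)·(23/2) = 133/12.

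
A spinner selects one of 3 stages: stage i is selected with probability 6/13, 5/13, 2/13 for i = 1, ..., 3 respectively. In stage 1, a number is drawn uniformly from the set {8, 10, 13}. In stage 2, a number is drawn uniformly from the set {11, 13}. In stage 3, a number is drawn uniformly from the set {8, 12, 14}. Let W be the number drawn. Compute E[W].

E[W | stage 1] = (8+10+13)/3 = 31/3.
E[W | stage 2] = (11+13)/2 = 12.
E[W | stage 3] = (8+12+14)/3 = 34/3.
By the law of total expectation,
E[W] = (6/13)·(31/3) + (5/13)·(12) + (2/13)·(34/3) = 434/39.

434/39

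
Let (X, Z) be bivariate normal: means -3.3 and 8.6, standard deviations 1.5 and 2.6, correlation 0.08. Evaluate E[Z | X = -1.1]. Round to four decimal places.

8.9051

E[Z | X=x] = μ_Z + ρ(σ_Z/σ_X)(x − μ_X) for jointly normal variables.
E[Z | X=-1.1] = 8.6 + (0.08)·(2.6/1.5)·(-1.1 − (-3.3)) = 8.6 + (0.13867)·(2.2) = 8.9051.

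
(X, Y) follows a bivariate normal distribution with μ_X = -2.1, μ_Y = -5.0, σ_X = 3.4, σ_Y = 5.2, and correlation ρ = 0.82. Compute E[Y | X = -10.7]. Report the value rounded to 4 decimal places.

-15.7854

E[Y | X=x] = μ_Y + ρ(σ_Y/σ_X)(x − μ_X) for jointly normal variables.
E[Y | X=-10.7] = -5.0 + (0.82)·(5.2/3.4)·(-10.7 − (-2.1)) = -5.0 + (1.25412)·(-8.6) = -15.7854.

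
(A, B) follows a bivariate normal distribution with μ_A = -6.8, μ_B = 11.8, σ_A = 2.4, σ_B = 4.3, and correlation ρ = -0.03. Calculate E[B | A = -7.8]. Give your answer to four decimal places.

11.8538

For a bivariate normal, E[B | A=x] = μ_B + ρ·(σ_B/σ_A)·(x − μ_A).
E[B | A=-7.8] = 11.8 + (-0.03)·(4.3/2.4)·(-7.8 − (-6.8)) = 11.8 + (-0.05375)·(-1) = 11.8538.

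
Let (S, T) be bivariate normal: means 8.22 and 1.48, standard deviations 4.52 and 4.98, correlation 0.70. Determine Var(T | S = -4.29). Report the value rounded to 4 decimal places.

Var(T | S=x) = (1 − ρ²)·σ_T².
Var(T | S=-4.29) = (4.98)²·(1 − (0.70)²) = 24.8004·0.51 = 12.6482.

12.6482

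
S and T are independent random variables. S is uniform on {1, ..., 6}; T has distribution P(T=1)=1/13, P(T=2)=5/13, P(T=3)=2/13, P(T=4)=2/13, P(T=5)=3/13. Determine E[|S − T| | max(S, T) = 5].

11/5

P(max(S, T) = 5) = 25/78.
Summing |S−T|·P(x,y) over outcomes with max(S, T) = 5 gives 55/78.
E[|S − T| | max(S, T) = 5] = (55/78) / (25/78) = 11/5.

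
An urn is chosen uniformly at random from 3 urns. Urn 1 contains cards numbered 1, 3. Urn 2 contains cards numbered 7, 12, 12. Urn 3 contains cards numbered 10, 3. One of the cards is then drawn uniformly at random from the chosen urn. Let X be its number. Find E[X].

E[X | urn 1] = (1+3)/2 = 2.
E[X | urn 2] = (7+12+12)/3 = 31/3.
E[X | urn 3] = (10+3)/2 = 13/2.
E[X] = (1/3)·(2) + (1/3)·(31/3) + (1/3)·(13/2) = 113/18.

113/18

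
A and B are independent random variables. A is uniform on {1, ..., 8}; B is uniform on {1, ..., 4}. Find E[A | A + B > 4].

P(A + B > 4) = 13/16.
Summing A·P(x,y) over outcomes with A + B > 4 gives 67/16.
E[A | A + B > 4] = (67/16) / (13/16) = 67/13.

67/13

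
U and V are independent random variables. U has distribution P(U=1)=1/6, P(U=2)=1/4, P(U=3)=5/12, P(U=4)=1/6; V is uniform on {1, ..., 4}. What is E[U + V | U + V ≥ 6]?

P(U + V ≥ 6) = 19/48.
Summing (U+V)·P(x,y) over outcomes with U + V ≥ 6 gives 125/48.
E[U + V | U + V ≥ 6] = (125/48) / (19/48) = 125/19.

125/19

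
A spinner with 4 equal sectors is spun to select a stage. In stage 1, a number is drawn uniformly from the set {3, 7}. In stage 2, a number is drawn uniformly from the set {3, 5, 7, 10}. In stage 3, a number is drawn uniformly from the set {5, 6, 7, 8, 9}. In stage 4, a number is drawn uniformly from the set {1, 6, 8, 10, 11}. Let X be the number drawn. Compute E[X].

E[X | stage 1] = (3+7)/2 = 5.
E[X | stage 2] = (3+5+7+10)/4 = 25/4.
E[X | stage 3] = (5+6+7+8+9)/5 = 7.
E[X | stage 4] = (1+6+8+10+11)/5 = 36/5.
By the law of total expectation,
E[X] = (1/4)·(5) + (1/4)·(25/4) + (1/4)·(7) + (1/4)·(36/5) = 509/80.

509/80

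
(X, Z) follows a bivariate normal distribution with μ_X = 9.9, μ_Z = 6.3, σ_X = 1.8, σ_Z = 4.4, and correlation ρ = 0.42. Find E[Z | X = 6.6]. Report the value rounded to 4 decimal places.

The regression of Z on X has slope ρ·σ_Z/σ_X and passes through (μ_X, μ_Z).
E[Z | X=6.6] = 6.3 + (0.42)·(4.4/1.8)·(6.6 − (9.9)) = 6.3 + (1.02667)·(-3.3) = 2.9120.

2.9120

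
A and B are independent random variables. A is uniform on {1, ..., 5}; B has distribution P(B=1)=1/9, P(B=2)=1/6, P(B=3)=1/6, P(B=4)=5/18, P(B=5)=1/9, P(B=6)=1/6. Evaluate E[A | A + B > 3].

P(A + B > 3) = 83/90.
Summing A·P(x,y) over outcomes with A + B > 3 gives 29/10.
E[A | A + B > 3] = (29/10) / (83/90) = 261/83.

261/83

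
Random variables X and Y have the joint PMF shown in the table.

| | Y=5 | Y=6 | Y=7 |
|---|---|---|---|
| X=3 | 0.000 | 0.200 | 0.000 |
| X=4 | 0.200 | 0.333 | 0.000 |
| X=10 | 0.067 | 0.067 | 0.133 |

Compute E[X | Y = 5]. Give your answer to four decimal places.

5.5056

P(Y = 5) = 0.267.
Σ X·P over the event = 4·(0.200) + 10·(0.067) = 1.470.
E[X | Y = 5] = (1.470) / (0.267) = 5.5056.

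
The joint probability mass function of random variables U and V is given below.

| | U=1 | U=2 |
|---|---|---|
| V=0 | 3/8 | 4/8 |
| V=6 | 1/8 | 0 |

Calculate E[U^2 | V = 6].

1

P(V = 6) = 1/8.
Summing U^2·P(U=x,V=y) over the conditioning event gives 1/8.
E[U^2 | V = 6] = (1/8) / (1/8) = 1.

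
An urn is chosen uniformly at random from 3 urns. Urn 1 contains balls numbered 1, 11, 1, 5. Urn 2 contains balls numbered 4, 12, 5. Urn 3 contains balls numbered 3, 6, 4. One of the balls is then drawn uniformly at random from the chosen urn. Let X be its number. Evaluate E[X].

95/18

E[X | urn 1] = (1+11+1+5)/4 = 9/2.
E[X | urn 2] = (4+12+5)/3 = 7.
E[X | urn 3] = (3+6+4)/3 = 13/3.
By the law of total expectation,
E[X] = (1/3)·(9/2) + (1/3)·(7) + (1/3)·(13/3) = 95/18.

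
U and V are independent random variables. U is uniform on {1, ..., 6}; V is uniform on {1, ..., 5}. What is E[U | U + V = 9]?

5

Outcomes with U + V = 9: (4,5), (5,4), (6,3), each with probability 1/30.
E[U | U + V = 9] = (4 + 5 + 6) / 3 = 5.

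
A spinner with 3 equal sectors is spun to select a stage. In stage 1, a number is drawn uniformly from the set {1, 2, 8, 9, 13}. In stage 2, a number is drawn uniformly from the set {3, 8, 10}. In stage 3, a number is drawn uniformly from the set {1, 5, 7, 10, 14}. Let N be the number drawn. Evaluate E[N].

E[N | stage 1] = (1+2+8+9+13)/5 = 33/5.
E[N | stage 2] = (3+8+10)/3 = 7.
E[N | stage 3] = (1+5+7+10+14)/5 = 37/5.
By the law of total expectation,
E[N] = (1/3)·(33/5) + (1/3)·(7) + (1/3)·(37/5) = 7.

7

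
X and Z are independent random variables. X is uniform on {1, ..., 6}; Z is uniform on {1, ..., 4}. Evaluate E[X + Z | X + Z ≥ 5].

P(X + Z ≥ 5) = 3/4.
Summing (X+Z)·P(x,y) over outcomes with X + Z ≥ 5 gives 31/6.
E[X + Z | X + Z ≥ 5] = (31/6) / (3/4) = 62/9.

62/9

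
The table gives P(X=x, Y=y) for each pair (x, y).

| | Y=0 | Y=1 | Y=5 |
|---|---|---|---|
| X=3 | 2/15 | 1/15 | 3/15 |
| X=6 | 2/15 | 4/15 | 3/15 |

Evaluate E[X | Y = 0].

P(Y = 0) = 4/15.
Σ X·P over the event = 3·(2/15) + 6·(2/15) = 6/5.
E[X | Y = 0] = (6/5) / (4/15) = 9/2.

9/2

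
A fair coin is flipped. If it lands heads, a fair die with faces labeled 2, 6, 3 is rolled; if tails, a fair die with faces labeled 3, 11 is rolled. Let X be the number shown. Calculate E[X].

E[X | heads] = (2+6+3)/3 = 11/3.
E[X | tails] = (3+11)/2 = 7.
By the law of total expectation,
E[X] = (1/2)·(11/3) + (1/2)·(7) = 16/3.

16/3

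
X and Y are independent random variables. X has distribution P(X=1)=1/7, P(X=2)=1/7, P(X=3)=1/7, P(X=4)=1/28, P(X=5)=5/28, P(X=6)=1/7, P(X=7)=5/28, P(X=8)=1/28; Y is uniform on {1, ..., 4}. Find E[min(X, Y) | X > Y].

P(X > Y) = 75/112.
Summing min(X,Y)·P(x,y) over outcomes with X > Y gives 43/28.
E[min(X, Y) | X > Y] = (43/28) / (75/112) = 172/75.

172/75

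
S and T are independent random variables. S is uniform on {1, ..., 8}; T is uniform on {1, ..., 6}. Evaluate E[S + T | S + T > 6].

P(S + T > 6) = 11/16.
Summing (S+T)·P(x,y) over outcomes with S + T > 6 gives 157/24.
E[S + T | S + T > 6] = (157/24) / (11/16) = 314/33.

314/33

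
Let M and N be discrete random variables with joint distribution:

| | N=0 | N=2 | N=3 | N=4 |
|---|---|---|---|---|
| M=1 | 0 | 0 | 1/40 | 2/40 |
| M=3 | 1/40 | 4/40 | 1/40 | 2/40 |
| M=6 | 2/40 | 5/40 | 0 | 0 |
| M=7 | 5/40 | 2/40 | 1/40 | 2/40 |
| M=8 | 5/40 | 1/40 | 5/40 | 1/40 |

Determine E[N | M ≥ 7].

P(M ≥ 7) = 11/20.
Summing N·P(M=x,N=y) over the conditioning event gives 9/10.
E[N | M ≥ 7] = (9/10) / (11/20) = 18/11.

18/11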